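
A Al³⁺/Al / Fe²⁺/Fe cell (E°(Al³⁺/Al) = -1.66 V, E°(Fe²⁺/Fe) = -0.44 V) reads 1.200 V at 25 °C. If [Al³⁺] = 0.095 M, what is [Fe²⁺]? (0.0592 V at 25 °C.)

From the Nernst equation, log Q = n(E° − E)/0.0592 = 6(1.22 − 1.200)/0.0592 = 2.027, so Q = 106.
With Q = [Al³⁺]^2/[Fe²⁺]^3 and the known concentrations, [Fe²⁺]^3 in the denominator gives [Fe²⁺] = 0.044 M.

0.044 M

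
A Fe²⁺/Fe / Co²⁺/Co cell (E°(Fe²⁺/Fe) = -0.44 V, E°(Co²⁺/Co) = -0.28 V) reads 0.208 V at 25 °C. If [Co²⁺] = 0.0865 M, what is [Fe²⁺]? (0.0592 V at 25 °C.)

0.0021 M

From the Nernst equation, log Q = n(E° − E)/0.0592 = 2(0.16 − 0.208)/0.0592 = -1.622, so Q = 0.0239.
With Q = [Fe²⁺]/[Co²⁺] and the known concentrations, [Fe²⁺] in the numerator gives [Fe²⁺] = 0.0021 M.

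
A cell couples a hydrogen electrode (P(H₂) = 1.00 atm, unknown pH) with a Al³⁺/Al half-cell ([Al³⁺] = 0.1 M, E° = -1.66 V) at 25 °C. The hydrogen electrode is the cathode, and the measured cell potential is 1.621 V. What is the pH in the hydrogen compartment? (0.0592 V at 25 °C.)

pH = 0.99

E°_cell = 1.66 V and n = 6.
log Q = n(E° − E)/0.0592 = 6×(1.66 − 1.621)/0.0592 = 3.953.
With Q = [Al³⁺]^2·P(H₂)^3 / [H⁺]^6, solving for [H⁺] gives log[H⁺] = -0.992, so pH = 0.99.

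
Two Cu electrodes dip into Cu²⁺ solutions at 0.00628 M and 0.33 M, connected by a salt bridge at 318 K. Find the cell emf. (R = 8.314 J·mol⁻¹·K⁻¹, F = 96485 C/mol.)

Both half-cells are Cu²⁺/Cu, so E°_cell = 0. The concentrated side is the cathode; the cell reaction moves Cu²⁺ from high to low concentration with n = 2.
Q = [Cu²⁺]_dilute/[Cu²⁺]_conc = 0.00628/0.33 = 0.0190.
E = 0 − (RT/nF) ln Q = −((8.314×318)/(2×96485))(-3.962) = 0.0543 V.

0.054 V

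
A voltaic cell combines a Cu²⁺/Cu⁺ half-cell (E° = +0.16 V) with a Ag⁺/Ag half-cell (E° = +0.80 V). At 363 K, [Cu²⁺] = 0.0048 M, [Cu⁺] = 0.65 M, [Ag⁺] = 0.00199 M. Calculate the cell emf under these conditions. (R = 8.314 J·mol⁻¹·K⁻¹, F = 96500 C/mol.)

0.599 V

The Ag⁺/Ag couple has the higher reduction potential and acts as the cathode, so E°_cell = +0.80 − (+0.16) = 0.64 V.
Balancing electrons gives n = 1; the reaction quotient is Q = [Cu²⁺]/([Cu⁺]·[Ag⁺]) = 3.71.
E = E° − (RT/nF) ln Q = 0.64 − (8.314×363)/(1×96500) × (1.311) = 0.640 − 0.041 = 0.599 V.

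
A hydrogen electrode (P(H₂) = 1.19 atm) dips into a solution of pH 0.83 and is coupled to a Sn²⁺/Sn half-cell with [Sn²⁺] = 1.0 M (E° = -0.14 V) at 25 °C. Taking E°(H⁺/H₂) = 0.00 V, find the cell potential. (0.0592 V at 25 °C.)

The hydrogen couple is the cathode, so E°_cell = 0.14 V; n = 2.
[H⁺] = 10^(−0.83) = 0.15 M, and Q = [Sn²⁺]·P(H₂) / [H⁺]^2 = 54.4.
E = E° − (0.0592/2) log Q = 0.14 − (0.0592/2)(1.736) = 0.089 V.

0.089 V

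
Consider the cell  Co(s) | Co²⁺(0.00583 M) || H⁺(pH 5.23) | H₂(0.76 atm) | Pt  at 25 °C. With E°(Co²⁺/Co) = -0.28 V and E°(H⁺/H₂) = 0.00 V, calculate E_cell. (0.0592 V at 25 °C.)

0.040 V

The hydrogen couple is the cathode, so E°_cell = 0.28 V; n = 2.
[H⁺] = 10^(−5.23) = 5.9 × 10^-6 M, and Q = [Co²⁺]·P(H₂) / [H⁺]^2 = 1.28 × 10^8.
E = E° − (0.0592/2) log Q = 0.28 − (0.0592/2)(8.106) = 0.040 V.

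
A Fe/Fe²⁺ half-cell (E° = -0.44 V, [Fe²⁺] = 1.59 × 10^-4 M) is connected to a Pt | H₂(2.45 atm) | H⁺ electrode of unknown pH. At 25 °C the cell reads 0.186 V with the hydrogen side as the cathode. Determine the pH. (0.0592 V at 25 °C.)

pH = 6.00

E°_cell = 0.44 V and n = 2.
log Q = n(E° − E)/0.0592 = 2×(0.44 − 0.186)/0.0592 = 8.581.
With Q = [Fe²⁺]·P(H₂) / [H⁺]^2, solving for [H⁺] gives log[H⁺] = -5.995, so pH = 6.00.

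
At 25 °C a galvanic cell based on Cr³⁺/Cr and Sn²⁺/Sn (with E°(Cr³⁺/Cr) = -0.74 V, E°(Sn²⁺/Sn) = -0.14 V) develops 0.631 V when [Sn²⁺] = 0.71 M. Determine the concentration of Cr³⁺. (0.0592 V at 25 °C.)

From the Nernst equation, log Q = n(E° − E)/0.0592 = 6(0.60 − 0.631)/0.0592 = -3.142, so Q = 7.21 × 10^-4.
With Q = [Cr³⁺]^2/[Sn²⁺]^3 and the known concentrations, [Cr³⁺]^2 in the numerator gives [Cr³⁺] = 0.016 M.

0.016 M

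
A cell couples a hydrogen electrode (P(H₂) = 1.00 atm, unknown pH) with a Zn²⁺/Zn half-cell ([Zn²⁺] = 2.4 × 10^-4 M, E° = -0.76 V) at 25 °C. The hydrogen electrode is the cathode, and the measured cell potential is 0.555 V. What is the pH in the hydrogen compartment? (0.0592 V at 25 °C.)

E°_cell = 0.76 V and n = 2.
log Q = n(E° − E)/0.0592 = 2×(0.76 − 0.555)/0.0592 = 6.926.
With Q = [Zn²⁺]·P(H₂) / [H⁺]^2, solving for [H⁺] gives log[H⁺] = -5.273, so pH = 5.27.

pH = 5.27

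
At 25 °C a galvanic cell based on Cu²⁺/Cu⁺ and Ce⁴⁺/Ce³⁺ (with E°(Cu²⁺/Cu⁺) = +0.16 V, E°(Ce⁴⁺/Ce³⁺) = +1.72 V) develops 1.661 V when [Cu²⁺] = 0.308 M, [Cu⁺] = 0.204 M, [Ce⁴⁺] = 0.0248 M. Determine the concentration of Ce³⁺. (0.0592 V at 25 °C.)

3.2 × 10^-4 M

From the Nernst equation, log Q = n(E° − E)/0.0592 = 1(1.56 − 1.661)/0.0592 = -1.706, so Q = 0.0197.
With Q = [Cu²⁺]·[Ce³⁺]/([Cu⁺]·[Ce⁴⁺]) and the known concentrations, [Ce³⁺] in the numerator gives [Ce³⁺] = 3.2 × 10^-4 M.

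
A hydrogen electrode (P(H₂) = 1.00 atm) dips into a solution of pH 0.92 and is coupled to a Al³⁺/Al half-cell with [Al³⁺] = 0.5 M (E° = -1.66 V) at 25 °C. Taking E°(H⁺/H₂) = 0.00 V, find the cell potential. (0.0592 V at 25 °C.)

1.61 V

The hydrogen couple is the cathode, so E°_cell = 1.66 V; n = 6.
[H⁺] = 10^(−0.92) = 0.12 M, and Q = [Al³⁺]^2·P(H₂)^3 / [H⁺]^6 = 8.28 × 10^4.
E = E° − (0.0592/6) log Q = 1.66 − (0.0592/6)(4.918) = 1.611 V.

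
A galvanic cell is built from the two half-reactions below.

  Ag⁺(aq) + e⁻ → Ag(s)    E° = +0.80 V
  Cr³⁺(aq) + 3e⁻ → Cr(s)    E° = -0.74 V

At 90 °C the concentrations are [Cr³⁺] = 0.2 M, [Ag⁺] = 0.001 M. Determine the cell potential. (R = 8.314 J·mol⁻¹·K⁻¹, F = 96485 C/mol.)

The Ag⁺/Ag couple has the higher reduction potential and acts as the cathode, so E°_cell = +0.80 − (-0.74) = 1.54 V.
Balancing electrons gives n = 3; the reaction quotient is Q = [Cr³⁺]/[Ag⁺]^3 = 2 × 10^8.
E = E° − (RT/nF) ln Q = 1.54 − (8.314×363)/(3×96485) × (19.114) = 1.540 − 0.199 = 1.341 V.

1.34 V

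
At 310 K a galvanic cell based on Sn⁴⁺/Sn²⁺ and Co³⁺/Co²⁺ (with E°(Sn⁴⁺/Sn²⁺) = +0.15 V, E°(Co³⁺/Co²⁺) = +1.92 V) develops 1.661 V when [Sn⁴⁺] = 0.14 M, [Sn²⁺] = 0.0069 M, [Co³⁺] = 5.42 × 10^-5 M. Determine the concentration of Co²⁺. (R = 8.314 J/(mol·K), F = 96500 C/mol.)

7.1 × 10^-4 M

From the Nernst equation, ln Q = nF(E° − E)/RT = 2×96500×(1.77 − 1.661)/(8.314×310) = 8.162, so Q = 3510.
With Q = [Sn⁴⁺]·[Co²⁺]^2/([Sn²⁺]·[Co³⁺]^2) and the known concentrations, [Co²⁺]^2 in the numerator gives [Co²⁺] = 7.1 × 10^-4 M.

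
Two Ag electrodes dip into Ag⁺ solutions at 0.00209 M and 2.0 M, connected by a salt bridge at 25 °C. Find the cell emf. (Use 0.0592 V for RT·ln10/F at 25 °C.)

Both half-cells are Ag⁺/Ag, so E°_cell = 0. The concentrated side is the cathode; the cell reaction moves Ag⁺ from high to low concentration with n = 1.
Q = [Ag⁺]_dilute/[Ag⁺]_conc = 0.00209/2.0 = 0.00104.
E = 0 − (0.0592/1) log Q = −(0.0592/1)(-2.981) = 0.1765 V.

0.18 V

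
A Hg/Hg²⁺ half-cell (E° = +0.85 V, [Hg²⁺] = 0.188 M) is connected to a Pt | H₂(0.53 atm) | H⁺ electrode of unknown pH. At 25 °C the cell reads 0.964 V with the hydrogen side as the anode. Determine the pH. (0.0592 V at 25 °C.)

pH = 2.43

E°_cell = 0.85 V and n = 2.
log Q = n(E° − E)/0.0592 = 2×(0.85 − 0.964)/0.0592 = -3.851.
With Q = [H⁺]^2 / ([Hg²⁺]·P(H₂)), solving for [H⁺] gives log[H⁺] = -2.426, so pH = 2.43.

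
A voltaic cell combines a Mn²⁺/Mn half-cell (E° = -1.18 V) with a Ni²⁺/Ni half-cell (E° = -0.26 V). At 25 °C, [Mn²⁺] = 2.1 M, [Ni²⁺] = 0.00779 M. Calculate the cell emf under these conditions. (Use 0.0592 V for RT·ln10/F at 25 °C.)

The Ni²⁺/Ni couple has the higher reduction potential and acts as the cathode, so E°_cell = -0.26 − (-1.18) = 0.92 V.
Balancing electrons gives n = 2; the reaction quotient is Q = [Mn²⁺]/[Ni²⁺] = 270.
At 25 °C, E = E° − (0.0592/n) log Q = 0.92 − (0.0592/2)(2.431) = 0.920 − 0.072 = 0.848 V.

0.848 V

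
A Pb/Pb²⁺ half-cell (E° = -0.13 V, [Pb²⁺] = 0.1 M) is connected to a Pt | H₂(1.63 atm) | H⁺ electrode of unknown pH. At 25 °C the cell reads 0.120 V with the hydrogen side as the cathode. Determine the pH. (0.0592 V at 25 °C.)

E°_cell = 0.13 V and n = 2.
log Q = n(E° − E)/0.0592 = 2×(0.13 − 0.120)/0.0592 = 0.338.
With Q = [Pb²⁺]·P(H₂) / [H⁺]^2, solving for [H⁺] gives log[H⁺] = -0.563, so pH = 0.56.

pH = 0.56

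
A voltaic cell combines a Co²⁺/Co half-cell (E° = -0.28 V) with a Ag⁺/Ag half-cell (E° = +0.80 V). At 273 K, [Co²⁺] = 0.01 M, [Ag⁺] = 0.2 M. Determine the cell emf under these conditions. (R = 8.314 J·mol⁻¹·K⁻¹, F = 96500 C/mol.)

The Ag⁺/Ag couple has the higher reduction potential and acts as the cathode, so E°_cell = +0.80 − (-0.28) = 1.08 V.
Balancing electrons gives n = 2; the reaction quotient is Q = [Co²⁺]/[Ag⁺]^2 = 0.250.
E = E° − (RT/nF) ln Q = 1.08 − (8.314×273)/(2×96500) × (-1.386) = 1.080 + 0.016 = 1.096 V.

1.10 V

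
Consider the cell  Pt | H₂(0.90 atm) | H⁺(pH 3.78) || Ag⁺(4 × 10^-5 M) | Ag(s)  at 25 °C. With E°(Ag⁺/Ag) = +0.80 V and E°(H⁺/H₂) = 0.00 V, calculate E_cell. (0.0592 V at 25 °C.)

The Ag⁺/Ag couple is the cathode, so E°_cell = 0.80 V; n = 2.
[H⁺] = 10^(−3.78) = 1.7 × 10^-4 M, and Q = [H⁺]^2 / ([Ag⁺]^2·P(H₂)) = 19.1.
E = E° − (0.0592/2) log Q = 0.80 − (0.0592/2)(1.282) = 0.762 V.

0.76 V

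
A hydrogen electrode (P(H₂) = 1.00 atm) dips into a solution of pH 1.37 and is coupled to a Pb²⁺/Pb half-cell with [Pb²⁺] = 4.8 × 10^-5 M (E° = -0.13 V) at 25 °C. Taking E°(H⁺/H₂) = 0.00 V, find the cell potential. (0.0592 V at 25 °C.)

0.18 V

The hydrogen couple is the cathode, so E°_cell = 0.13 V; n = 2.
[H⁺] = 10^(−1.37) = 0.043 M, and Q = [Pb²⁺]·P(H₂) / [H⁺]^2 = 0.0264.
E = E° − (0.0592/2) log Q = 0.13 − (0.0592/2)(-1.579) = 0.177 V.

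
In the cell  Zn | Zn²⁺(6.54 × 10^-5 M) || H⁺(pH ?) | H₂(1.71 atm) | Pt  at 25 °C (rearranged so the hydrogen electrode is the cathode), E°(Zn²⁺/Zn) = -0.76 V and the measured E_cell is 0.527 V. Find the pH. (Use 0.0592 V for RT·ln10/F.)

pH = 5.91

E°_cell = 0.76 V and n = 2.
log Q = n(E° − E)/0.0592 = 2×(0.76 − 0.527)/0.0592 = 7.872.
With Q = [Zn²⁺]·P(H₂) / [H⁺]^2, solving for [H⁺] gives log[H⁺] = -5.912, so pH = 5.91.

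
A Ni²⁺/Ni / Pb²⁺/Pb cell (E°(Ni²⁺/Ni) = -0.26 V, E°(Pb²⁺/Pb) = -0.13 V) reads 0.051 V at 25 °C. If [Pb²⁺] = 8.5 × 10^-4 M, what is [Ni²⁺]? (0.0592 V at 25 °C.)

0.4 M

From the Nernst equation, log Q = n(E° − E)/0.0592 = 2(0.13 − 0.051)/0.0592 = 2.669, so Q = 467.
With Q = [Ni²⁺]/[Pb²⁺] and the known concentrations, [Ni²⁺] in the numerator gives [Ni²⁺] = 0.4 M.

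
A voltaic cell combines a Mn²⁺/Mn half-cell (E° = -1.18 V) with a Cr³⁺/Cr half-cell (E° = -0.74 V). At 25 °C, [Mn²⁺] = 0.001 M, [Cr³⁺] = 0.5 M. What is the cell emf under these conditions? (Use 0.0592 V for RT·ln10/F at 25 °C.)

The Cr³⁺/Cr couple has the higher reduction potential and acts as the cathode, so E°_cell = -0.74 − (-1.18) = 0.44 V.
Balancing electrons gives n = 6; the reaction quotient is Q = [Mn²⁺]^3/[Cr³⁺]^2 = 4 × 10^-9.
At 25 °C, E = E° − (0.0592/n) log Q = 0.44 − (0.0592/6)(-8.398) = 0.440 + 0.083 = 0.523 V.

0.523 V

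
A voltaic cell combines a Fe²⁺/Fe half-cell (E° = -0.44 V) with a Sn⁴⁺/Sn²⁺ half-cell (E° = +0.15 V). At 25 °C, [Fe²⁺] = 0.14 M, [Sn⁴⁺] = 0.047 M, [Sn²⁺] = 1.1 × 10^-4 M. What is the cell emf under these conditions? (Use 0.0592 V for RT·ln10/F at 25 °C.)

The Sn⁴⁺/Sn²⁺ couple has the higher reduction potential and acts as the cathode, so E°_cell = +0.15 − (-0.44) = 0.59 V.
Balancing electrons gives n = 2; the reaction quotient is Q = [Fe²⁺]·[Sn²⁺]/[Sn⁴⁺] = 3.28 × 10^-4.
At 25 °C, E = E° − (0.0592/n) log Q = 0.59 − (0.0592/2)(-3.485) = 0.590 + 0.103 = 0.693 V.

0.693 V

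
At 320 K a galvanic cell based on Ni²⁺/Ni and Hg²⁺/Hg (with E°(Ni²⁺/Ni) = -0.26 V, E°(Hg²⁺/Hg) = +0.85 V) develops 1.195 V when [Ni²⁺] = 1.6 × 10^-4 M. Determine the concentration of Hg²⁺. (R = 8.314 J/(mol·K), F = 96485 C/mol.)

0.076 M

From the Nernst equation, ln Q = nF(E° − E)/RT = 2×96485×(1.11 − 1.195)/(8.314×320) = -6.165, so Q = 0.00210.
With Q = [Ni²⁺]/[Hg²⁺] and the known concentrations, [Hg²⁺] in the denominator gives [Hg²⁺] = 0.076 M.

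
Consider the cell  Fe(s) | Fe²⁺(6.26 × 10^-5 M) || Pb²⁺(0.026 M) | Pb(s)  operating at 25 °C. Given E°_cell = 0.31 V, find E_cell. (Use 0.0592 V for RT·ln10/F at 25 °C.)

Balancing electrons gives n = 2; the reaction quotient is Q = [Fe²⁺]/[Pb²⁺] = 0.00241.
At 25 °C, E = E° − (0.0592/n) log Q = 0.31 − (0.0592/2)(-2.618) = 0.310 + 0.077 = 0.387 V.

0.387 V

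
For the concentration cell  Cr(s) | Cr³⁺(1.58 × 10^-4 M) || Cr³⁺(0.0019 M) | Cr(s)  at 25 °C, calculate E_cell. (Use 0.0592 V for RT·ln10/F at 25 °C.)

0.021 V

Both half-cells are Cr³⁺/Cr, so E°_cell = 0. The concentrated side is the cathode; the cell reaction moves Cr³⁺ from high to low concentration with n = 3.
Q = [Cr³⁺]_dilute/[Cr³⁺]_conc = 1.58 × 10^-4/0.0019 = 0.0832.
E = 0 − (0.0592/3) log Q = −(0.0592/3)(-1.080) = 0.0213 V.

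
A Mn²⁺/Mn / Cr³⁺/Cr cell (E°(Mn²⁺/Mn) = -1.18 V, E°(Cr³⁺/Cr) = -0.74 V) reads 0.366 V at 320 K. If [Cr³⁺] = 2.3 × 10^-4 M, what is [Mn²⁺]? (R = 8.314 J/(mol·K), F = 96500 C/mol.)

From the Nernst equation, ln Q = nF(E° − E)/RT = 6×96500×(0.44 − 0.366)/(8.314×320) = 16.105, so Q = 9.87 × 10^6.
With Q = [Mn²⁺]^3/[Cr³⁺]^2 and the known concentrations, [Mn²⁺]^3 in the numerator gives [Mn²⁺] = 0.81 M.

0.81 M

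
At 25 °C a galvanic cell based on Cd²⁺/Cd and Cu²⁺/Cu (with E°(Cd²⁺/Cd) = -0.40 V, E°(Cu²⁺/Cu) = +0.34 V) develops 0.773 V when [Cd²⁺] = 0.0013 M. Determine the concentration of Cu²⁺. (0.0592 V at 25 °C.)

From the Nernst equation, log Q = n(E° − E)/0.0592 = 2(0.74 − 0.773)/0.0592 = -1.115, so Q = 0.0768.
With Q = [Cd²⁺]/[Cu²⁺] and the known concentrations, [Cu²⁺] in the denominator gives [Cu²⁺] = 0.017 M.

0.017 M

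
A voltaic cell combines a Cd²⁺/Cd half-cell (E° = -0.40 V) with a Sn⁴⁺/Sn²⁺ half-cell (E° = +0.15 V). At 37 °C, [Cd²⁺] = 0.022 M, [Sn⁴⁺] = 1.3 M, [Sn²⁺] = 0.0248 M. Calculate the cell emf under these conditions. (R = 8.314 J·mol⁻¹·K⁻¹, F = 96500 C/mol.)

0.654 V

The Sn⁴⁺/Sn²⁺ couple has the higher reduction potential and acts as the cathode, so E°_cell = +0.15 − (-0.40) = 0.55 V.
Balancing electrons gives n = 2; the reaction quotient is Q = [Cd²⁺]·[Sn²⁺]/[Sn⁴⁺] = 4.2 × 10^-4.
E = E° − (RT/nF) ln Q = 0.55 − (8.314×310)/(2×96500) × (-7.776) = 0.550 + 0.104 = 0.654 V.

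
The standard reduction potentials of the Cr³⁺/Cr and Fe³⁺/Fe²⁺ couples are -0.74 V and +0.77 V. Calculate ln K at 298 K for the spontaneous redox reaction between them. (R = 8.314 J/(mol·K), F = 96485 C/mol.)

E°_cell = +0.77 − (-0.74) = 1.51 V, with n = 3 electrons transferred.
At equilibrium E = 0, so the Nernst equation gives ln K = nFE°/RT = (3)(96485)(1.51)/((8.314)(298)) = 176.41.

ln K = 176.4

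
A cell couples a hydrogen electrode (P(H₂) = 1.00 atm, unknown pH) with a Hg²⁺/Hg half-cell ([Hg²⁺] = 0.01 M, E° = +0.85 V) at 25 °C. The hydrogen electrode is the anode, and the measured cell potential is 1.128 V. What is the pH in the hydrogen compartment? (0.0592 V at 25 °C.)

E°_cell = 0.85 V and n = 2.
log Q = n(E° − E)/0.0592 = 2×(0.85 − 1.128)/0.0592 = -9.392.
With Q = [H⁺]^2 / ([Hg²⁺]·P(H₂)), solving for [H⁺] gives log[H⁺] = -5.696, so pH = 5.70.

pH = 5.70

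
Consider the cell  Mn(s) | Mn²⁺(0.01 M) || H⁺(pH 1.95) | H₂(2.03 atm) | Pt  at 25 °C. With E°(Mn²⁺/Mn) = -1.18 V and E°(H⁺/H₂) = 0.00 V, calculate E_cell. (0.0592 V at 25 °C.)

The hydrogen couple is the cathode, so E°_cell = 1.18 V; n = 2.
[H⁺] = 10^(−1.95) = 0.011 M, and Q = [Mn²⁺]·P(H₂) / [H⁺]^2 = 161.
E = E° − (0.0592/2) log Q = 1.18 − (0.0592/2)(2.207) = 1.115 V.

1.11 V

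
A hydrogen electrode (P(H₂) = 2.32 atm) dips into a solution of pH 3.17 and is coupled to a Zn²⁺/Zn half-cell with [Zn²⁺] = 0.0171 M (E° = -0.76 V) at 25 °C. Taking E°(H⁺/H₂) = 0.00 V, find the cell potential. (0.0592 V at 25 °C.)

The hydrogen couple is the cathode, so E°_cell = 0.76 V; n = 2.
[H⁺] = 10^(−3.17) = 6.8 × 10^-4 M, and Q = [Zn²⁺]·P(H₂) / [H⁺]^2 = 8.68 × 10^4.
E = E° − (0.0592/2) log Q = 0.76 − (0.0592/2)(4.938) = 0.614 V.

0.61 V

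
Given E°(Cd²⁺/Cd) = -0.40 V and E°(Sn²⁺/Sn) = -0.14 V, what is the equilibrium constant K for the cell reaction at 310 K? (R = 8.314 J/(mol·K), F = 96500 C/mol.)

E°_cell = -0.14 − (-0.40) = 0.26 V, with n = 2 electrons transferred.
At equilibrium E = 0, so the Nernst equation gives ln K = nFE°/RT = (2)(96500)(0.26)/((8.314)(310)) = 19.47.
K = e^19.47 = 2.9 × 10^8.

2.9 × 10^8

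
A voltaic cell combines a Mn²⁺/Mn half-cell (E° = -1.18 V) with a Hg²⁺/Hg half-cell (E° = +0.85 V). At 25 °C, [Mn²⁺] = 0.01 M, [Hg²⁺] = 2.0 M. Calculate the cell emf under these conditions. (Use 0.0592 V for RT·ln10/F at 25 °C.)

The Hg²⁺/Hg couple has the higher reduction potential and acts as the cathode, so E°_cell = +0.85 − (-1.18) = 2.03 V.
Balancing electrons gives n = 2; the reaction quotient is Q = [Mn²⁺]/[Hg²⁺] = 0.00500.
At 25 °C, E = E° − (0.0592/n) log Q = 2.03 − (0.0592/2)(-2.301) = 2.030 + 0.068 = 2.098 V.

2.10 V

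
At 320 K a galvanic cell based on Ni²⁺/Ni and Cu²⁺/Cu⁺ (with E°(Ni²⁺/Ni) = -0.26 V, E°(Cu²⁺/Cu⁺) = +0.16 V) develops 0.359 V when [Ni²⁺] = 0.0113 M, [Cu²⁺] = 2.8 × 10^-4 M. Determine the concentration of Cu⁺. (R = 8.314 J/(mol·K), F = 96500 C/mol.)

From the Nernst equation, ln Q = nF(E° − E)/RT = 2×96500×(0.42 − 0.359)/(8.314×320) = 4.425, so Q = 83.5.
With Q = [Ni²⁺]·[Cu⁺]^2/[Cu²⁺]^2 and the known concentrations, [Cu⁺]^2 in the numerator gives [Cu⁺] = 0.024 M.

0.024 M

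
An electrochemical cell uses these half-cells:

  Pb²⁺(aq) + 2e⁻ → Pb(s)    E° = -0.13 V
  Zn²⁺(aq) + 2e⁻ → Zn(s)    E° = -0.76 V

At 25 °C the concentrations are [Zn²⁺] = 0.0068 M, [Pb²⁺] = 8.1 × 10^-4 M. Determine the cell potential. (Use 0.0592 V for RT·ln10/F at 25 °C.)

0.603 V

The Pb²⁺/Pb couple has the higher reduction potential and acts as the cathode, so E°_cell = -0.13 − (-0.76) = 0.63 V.
Balancing electrons gives n = 2; the reaction quotient is Q = [Zn²⁺]/[Pb²⁺] = 8.40.
At 25 °C, E = E° − (0.0592/n) log Q = 0.63 − (0.0592/2)(0.924) = 0.630 − 0.027 = 0.603 V.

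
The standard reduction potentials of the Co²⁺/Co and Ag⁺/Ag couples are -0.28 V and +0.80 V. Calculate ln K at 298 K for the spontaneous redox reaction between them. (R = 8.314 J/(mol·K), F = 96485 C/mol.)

ln K = 84.1

E°_cell = +0.80 − (-0.28) = 1.08 V, with n = 2 electrons transferred.
At equilibrium E = 0, so the Nernst equation gives ln K = nFE°/RT = (2)(96485)(1.08)/((8.314)(298)) = 84.12.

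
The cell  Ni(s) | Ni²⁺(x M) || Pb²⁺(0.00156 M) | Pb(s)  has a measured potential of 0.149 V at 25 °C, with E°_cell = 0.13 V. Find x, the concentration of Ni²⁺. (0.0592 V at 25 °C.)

From the Nernst equation, log Q = n(E° − E)/0.0592 = 2(0.13 − 0.149)/0.0592 = -0.642, so Q = 0.228.
With Q = [Ni²⁺]/[Pb²⁺] and the known concentrations, [Ni²⁺] in the numerator gives [Ni²⁺] = 3.6 × 10^-4 M.

3.6 × 10^-4 M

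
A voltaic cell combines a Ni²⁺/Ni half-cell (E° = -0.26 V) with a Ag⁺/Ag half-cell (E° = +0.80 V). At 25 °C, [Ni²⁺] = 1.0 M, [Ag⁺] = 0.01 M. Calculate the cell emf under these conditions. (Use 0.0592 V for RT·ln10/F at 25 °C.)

0.942 V

The Ag⁺/Ag couple has the higher reduction potential and acts as the cathode, so E°_cell = +0.80 − (-0.26) = 1.06 V.
Balancing electrons gives n = 2; the reaction quotient is Q = [Ni²⁺]/[Ag⁺]^2 = 1 × 10^4.
At 25 °C, E = E° − (0.0592/n) log Q = 1.06 − (0.0592/2)(4.000) = 1.060 − 0.118 = 0.942 V.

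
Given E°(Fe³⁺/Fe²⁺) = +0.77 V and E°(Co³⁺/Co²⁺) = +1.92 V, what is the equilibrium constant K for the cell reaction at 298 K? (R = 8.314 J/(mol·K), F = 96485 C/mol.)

2.8 × 10^19

E°_cell = +1.92 − (+0.77) = 1.15 V, with n = 1 electron transferred.
At equilibrium E = 0, so the Nernst equation gives ln K = nFE°/RT = (1)(96485)(1.15)/((8.314)(298)) = 44.78.
K = e^44.78 = 2.8 × 10^19.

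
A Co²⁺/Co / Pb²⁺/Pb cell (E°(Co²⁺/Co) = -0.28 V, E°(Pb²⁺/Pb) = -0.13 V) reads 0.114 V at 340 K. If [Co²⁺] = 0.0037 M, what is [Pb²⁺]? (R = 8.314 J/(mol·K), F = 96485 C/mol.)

From the Nernst equation, ln Q = nF(E° − E)/RT = 2×96485×(0.15 − 0.114)/(8.314×340) = 2.458, so Q = 11.7.
With Q = [Co²⁺]/[Pb²⁺] and the known concentrations, [Pb²⁺] in the denominator gives [Pb²⁺] = 3.2 × 10^-4 M.

3.2 × 10^-4 M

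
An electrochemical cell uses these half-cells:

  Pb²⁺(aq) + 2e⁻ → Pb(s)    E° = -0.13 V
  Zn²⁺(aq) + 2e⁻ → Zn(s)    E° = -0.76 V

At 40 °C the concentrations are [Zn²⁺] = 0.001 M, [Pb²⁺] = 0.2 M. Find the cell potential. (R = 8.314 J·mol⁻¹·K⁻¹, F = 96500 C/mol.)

0.701 V

The Pb²⁺/Pb couple has the higher reduction potential and acts as the cathode, so E°_cell = -0.13 − (-0.76) = 0.63 V.
Balancing electrons gives n = 2; the reaction quotient is Q = [Zn²⁺]/[Pb²⁺] = 0.00500.
E = E° − (RT/nF) ln Q = 0.63 − (8.314×313)/(2×96500) × (-5.298) = 0.630 + 0.071 = 0.701 V.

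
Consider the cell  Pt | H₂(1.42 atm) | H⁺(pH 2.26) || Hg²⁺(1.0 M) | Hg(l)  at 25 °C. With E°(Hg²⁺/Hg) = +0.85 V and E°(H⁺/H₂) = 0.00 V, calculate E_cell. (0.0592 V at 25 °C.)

The Hg²⁺/Hg couple is the cathode, so E°_cell = 0.85 V; n = 2.
[H⁺] = 10^(−2.26) = 0.0055 M, and Q = [H⁺]^2 / ([Hg²⁺]·P(H₂)) = 2.13 × 10^-5.
E = E° − (0.0592/2) log Q = 0.85 − (0.0592/2)(-4.672) = 0.988 V.

0.99 V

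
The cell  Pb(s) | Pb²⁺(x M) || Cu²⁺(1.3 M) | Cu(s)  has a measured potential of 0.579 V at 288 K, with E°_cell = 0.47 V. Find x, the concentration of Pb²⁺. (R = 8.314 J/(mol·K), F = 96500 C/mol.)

2 × 10^-4 M

From the Nernst equation, ln Q = nF(E° − E)/RT = 2×96500×(0.47 − 0.579)/(8.314×288) = -8.786, so Q = 1.53 × 10^-4.
With Q = [Pb²⁺]/[Cu²⁺] and the known concentrations, [Pb²⁺] in the numerator gives [Pb²⁺] = 2 × 10^-4 M.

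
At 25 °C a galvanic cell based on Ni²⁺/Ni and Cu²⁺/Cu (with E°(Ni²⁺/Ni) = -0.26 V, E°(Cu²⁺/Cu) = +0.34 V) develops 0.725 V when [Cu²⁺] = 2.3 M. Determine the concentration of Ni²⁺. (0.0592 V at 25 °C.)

1.4 × 10^-4 M

From the Nernst equation, log Q = n(E° − E)/0.0592 = 2(0.60 − 0.725)/0.0592 = -4.223, so Q = 5.98 × 10^-5.
With Q = [Ni²⁺]/[Cu²⁺] and the known concentrations, [Ni²⁺] in the numerator gives [Ni²⁺] = 1.4 × 10^-4 M.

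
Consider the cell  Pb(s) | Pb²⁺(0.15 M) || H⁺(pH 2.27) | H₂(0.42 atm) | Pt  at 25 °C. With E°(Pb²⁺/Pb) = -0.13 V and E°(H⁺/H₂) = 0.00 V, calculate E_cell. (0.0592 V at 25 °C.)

0.031 V

The hydrogen couple is the cathode, so E°_cell = 0.13 V; n = 2.
[H⁺] = 10^(−2.27) = 0.0054 M, and Q = [Pb²⁺]·P(H₂) / [H⁺]^2 = 2180.
E = E° − (0.0592/2) log Q = 0.13 − (0.0592/2)(3.339) = 0.031 V.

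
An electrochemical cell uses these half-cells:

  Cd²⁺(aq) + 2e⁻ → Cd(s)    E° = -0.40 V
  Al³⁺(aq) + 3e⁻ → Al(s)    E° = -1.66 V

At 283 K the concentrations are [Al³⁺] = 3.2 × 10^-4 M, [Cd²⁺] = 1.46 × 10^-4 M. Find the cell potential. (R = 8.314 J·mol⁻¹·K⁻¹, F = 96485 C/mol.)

The Cd²⁺/Cd couple has the higher reduction potential and acts as the cathode, so E°_cell = -0.40 − (-1.66) = 1.26 V.
Balancing electrons gives n = 6; the reaction quotient is Q = [Al³⁺]^2/[Cd²⁺]^3 = 3.29 × 10^4.
E = E° − (RT/nF) ln Q = 1.26 − (8.314×283)/(6×96485) × (10.401) = 1.260 − 0.042 = 1.218 V.

1.22 V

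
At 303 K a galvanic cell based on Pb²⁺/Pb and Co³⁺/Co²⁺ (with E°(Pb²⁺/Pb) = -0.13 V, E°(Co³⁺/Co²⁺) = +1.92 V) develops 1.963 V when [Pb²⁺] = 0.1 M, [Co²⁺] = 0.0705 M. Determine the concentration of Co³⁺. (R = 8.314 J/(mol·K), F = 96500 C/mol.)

8 × 10^-4 M

From the Nernst equation, ln Q = nF(E° − E)/RT = 2×96500×(2.05 − 1.963)/(8.314×303) = 6.665, so Q = 785.
With Q = [Pb²⁺]·[Co²⁺]^2/[Co³⁺]^2 and the known concentrations, [Co³⁺]^2 in the denominator gives [Co³⁺] = 8 × 10^-4 M.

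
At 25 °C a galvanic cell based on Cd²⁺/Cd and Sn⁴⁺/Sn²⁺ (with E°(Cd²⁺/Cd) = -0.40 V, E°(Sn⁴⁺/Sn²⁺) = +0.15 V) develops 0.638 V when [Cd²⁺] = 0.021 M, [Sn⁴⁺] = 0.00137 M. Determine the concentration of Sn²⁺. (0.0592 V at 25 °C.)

From the Nernst equation, log Q = n(E° − E)/0.0592 = 2(0.55 − 0.638)/0.0592 = -2.973, so Q = 0.00106.
With Q = [Cd²⁺]·[Sn²⁺]/[Sn⁴⁺] and the known concentrations, [Sn²⁺] in the numerator gives [Sn²⁺] = 6.9 × 10^-5 M.

6.9 × 10^-5 M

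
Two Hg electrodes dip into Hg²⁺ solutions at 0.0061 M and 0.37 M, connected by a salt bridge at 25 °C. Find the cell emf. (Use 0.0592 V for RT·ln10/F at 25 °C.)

0.053 V

Both half-cells are Hg²⁺/Hg, so E°_cell = 0. The concentrated side is the cathode; the cell reaction moves Hg²⁺ from high to low concentration with n = 2.
Q = [Hg²⁺]_dilute/[Hg²⁺]_conc = 0.0061/0.37 = 0.0165.
E = 0 − (0.0592/2) log Q = −(0.0592/2)(-1.783) = 0.0528 V.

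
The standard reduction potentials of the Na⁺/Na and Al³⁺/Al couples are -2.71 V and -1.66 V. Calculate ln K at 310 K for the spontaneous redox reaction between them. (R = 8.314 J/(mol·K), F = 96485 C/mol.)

ln K = 117.9

E°_cell = -1.66 − (-2.71) = 1.05 V, with n = 3 electrons transferred.
At equilibrium E = 0, so the Nernst equation gives ln K = nFE°/RT = (3)(96485)(1.05)/((8.314)(310)) = 117.92.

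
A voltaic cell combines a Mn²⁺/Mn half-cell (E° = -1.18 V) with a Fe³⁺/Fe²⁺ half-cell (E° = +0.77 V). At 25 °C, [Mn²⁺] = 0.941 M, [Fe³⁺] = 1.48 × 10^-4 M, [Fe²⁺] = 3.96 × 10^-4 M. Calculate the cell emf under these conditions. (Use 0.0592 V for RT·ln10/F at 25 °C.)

1.93 V

The Fe³⁺/Fe²⁺ couple has the higher reduction potential and acts as the cathode, so E°_cell = +0.77 − (-1.18) = 1.95 V.
Balancing electrons gives n = 2; the reaction quotient is Q = [Mn²⁺]·[Fe²⁺]^2/[Fe³⁺]^2 = 6.74.
At 25 °C, E = E° − (0.0592/n) log Q = 1.95 − (0.0592/2)(0.828) = 1.950 − 0.025 = 1.925 V.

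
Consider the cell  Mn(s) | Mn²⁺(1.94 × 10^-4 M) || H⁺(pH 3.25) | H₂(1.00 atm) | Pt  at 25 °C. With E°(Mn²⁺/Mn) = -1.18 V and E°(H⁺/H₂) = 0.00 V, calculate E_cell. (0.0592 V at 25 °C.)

1.10 V

The hydrogen couple is the cathode, so E°_cell = 1.18 V; n = 2.
[H⁺] = 10^(−3.25) = 5.6 × 10^-4 M, and Q = [Mn²⁺]·P(H₂) / [H⁺]^2 = 613.
E = E° − (0.0592/2) log Q = 1.18 − (0.0592/2)(2.788) = 1.097 V.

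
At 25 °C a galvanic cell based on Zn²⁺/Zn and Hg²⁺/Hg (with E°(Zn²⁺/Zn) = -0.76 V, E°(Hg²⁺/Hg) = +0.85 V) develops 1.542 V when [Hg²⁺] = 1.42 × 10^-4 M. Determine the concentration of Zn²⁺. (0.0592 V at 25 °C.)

0.028 M

From the Nernst equation, log Q = n(E° − E)/0.0592 = 2(1.61 − 1.542)/0.0592 = 2.297, so Q = 198.
With Q = [Zn²⁺]/[Hg²⁺] and the known concentrations, [Zn²⁺] in the numerator gives [Zn²⁺] = 0.028 M.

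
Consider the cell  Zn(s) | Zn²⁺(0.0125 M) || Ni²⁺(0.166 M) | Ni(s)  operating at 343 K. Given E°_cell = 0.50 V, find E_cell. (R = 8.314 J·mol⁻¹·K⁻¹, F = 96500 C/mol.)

Balancing electrons gives n = 2; the reaction quotient is Q = [Zn²⁺]/[Ni²⁺] = 0.0753.
E = E° − (RT/nF) ln Q = 0.50 − (8.314×343)/(2×96500) × (-2.586) = 0.500 + 0.038 = 0.538 V.

0.538 V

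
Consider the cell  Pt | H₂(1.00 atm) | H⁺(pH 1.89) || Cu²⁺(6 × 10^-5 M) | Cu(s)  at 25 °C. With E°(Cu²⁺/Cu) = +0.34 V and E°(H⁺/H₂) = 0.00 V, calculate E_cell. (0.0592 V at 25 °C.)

The Cu²⁺/Cu couple is the cathode, so E°_cell = 0.34 V; n = 2.
[H⁺] = 10^(−1.89) = 0.013 M, and Q = [H⁺]^2 / ([Cu²⁺]·P(H₂)) = 2.77.
E = E° − (0.0592/2) log Q = 0.34 − (0.0592/2)(0.442) = 0.327 V.

0.33 V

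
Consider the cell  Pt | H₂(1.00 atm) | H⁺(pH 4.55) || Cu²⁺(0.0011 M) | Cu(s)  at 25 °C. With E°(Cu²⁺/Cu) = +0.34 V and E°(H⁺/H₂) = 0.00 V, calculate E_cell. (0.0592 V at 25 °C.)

0.52 V

The Cu²⁺/Cu couple is the cathode, so E°_cell = 0.34 V; n = 2.
[H⁺] = 10^(−4.55) = 2.8 × 10^-5 M, and Q = [H⁺]^2 / ([Cu²⁺]·P(H₂)) = 7.22 × 10^-7.
E = E° − (0.0592/2) log Q = 0.34 − (0.0592/2)(-6.141) = 0.522 V.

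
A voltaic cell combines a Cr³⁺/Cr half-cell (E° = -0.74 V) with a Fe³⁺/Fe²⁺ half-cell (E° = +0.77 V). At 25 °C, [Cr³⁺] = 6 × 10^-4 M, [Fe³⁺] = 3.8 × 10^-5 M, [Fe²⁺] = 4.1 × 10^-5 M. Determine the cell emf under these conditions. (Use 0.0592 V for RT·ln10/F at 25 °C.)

The Fe³⁺/Fe²⁺ couple has the higher reduction potential and acts as the cathode, so E°_cell = +0.77 − (-0.74) = 1.51 V.
Balancing electrons gives n = 3; the reaction quotient is Q = [Cr³⁺]·[Fe²⁺]^3/[Fe³⁺]^3 = 7.54 × 10^-4.
At 25 °C, E = E° − (0.0592/n) log Q = 1.51 − (0.0592/3)(-3.123) = 1.510 + 0.062 = 1.572 V.

1.57 V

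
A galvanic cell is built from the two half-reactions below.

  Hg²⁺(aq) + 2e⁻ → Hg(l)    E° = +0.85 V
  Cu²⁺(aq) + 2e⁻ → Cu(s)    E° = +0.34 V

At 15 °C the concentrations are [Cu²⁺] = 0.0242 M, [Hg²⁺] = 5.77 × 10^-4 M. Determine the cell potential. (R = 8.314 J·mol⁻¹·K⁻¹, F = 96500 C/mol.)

The Hg²⁺/Hg couple has the higher reduction potential and acts as the cathode, so E°_cell = +0.85 − (+0.34) = 0.51 V.
Balancing electrons gives n = 2; the reaction quotient is Q = [Cu²⁺]/[Hg²⁺] = 41.9.
E = E° − (RT/nF) ln Q = 0.51 − (8.314×288)/(2×96500) × (3.736) = 0.510 − 0.046 = 0.464 V.

0.464 V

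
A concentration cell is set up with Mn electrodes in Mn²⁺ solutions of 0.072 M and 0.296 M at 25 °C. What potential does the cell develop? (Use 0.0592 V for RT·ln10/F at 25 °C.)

0.018 V

Both half-cells are Mn²⁺/Mn, so E°_cell = 0. The concentrated side is the cathode; the cell reaction moves Mn²⁺ from high to low concentration with n = 2.
Q = [Mn²⁺]_dilute/[Mn²⁺]_conc = 0.072/0.296 = 0.243.
E = 0 − (0.0592/2) log Q = −(0.0592/2)(-0.614) = 0.0182 V.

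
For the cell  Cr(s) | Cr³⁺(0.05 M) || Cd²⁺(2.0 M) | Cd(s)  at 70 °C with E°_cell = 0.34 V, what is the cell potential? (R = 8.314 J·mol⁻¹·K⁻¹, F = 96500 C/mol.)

0.380 V

Balancing electrons gives n = 6; the reaction quotient is Q = [Cr³⁺]^2/[Cd²⁺]^3 = 3.13 × 10^-4.
E = E° − (RT/nF) ln Q = 0.34 − (8.314×343)/(6×96500) × (-8.071) = 0.340 + 0.040 = 0.380 V.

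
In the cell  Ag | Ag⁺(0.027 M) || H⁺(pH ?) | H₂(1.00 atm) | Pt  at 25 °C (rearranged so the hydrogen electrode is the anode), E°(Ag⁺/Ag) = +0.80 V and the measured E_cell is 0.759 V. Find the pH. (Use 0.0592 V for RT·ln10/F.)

E°_cell = 0.80 V and n = 2.
log Q = n(E° − E)/0.0592 = 2×(0.80 − 0.759)/0.0592 = 1.385.
With Q = [H⁺]^2 / ([Ag⁺]^2·P(H₂)), solving for [H⁺] gives log[H⁺] = -0.876, so pH = 0.88.

pH = 0.88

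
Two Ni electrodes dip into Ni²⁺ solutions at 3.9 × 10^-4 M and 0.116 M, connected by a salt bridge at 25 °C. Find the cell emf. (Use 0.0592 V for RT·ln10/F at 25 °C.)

Both half-cells are Ni²⁺/Ni, so E°_cell = 0. The concentrated side is the cathode; the cell reaction moves Ni²⁺ from high to low concentration with n = 2.
Q = [Ni²⁺]_dilute/[Ni²⁺]_conc = 3.9 × 10^-4/0.116 = 0.00336.
E = 0 − (0.0592/2) log Q = −(0.0592/2)(-2.473) = 0.0732 V.

0.073 V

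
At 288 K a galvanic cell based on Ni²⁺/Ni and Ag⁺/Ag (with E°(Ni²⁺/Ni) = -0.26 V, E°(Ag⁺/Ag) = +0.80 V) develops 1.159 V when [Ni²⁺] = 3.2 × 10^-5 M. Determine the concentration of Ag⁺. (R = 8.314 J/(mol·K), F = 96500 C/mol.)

0.31 M

From the Nernst equation, ln Q = nF(E° − E)/RT = 2×96500×(1.06 − 1.159)/(8.314×288) = -7.980, so Q = 3.42 × 10^-4.
With Q = [Ni²⁺]/[Ag⁺]^2 and the known concentrations, [Ag⁺]^2 in the denominator gives [Ag⁺] = 0.31 M.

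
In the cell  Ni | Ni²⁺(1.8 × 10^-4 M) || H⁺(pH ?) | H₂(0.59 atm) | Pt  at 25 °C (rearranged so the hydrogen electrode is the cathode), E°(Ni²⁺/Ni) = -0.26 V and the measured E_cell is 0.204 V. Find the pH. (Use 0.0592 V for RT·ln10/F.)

pH = 2.93

E°_cell = 0.26 V and n = 2.
log Q = n(E° − E)/0.0592 = 2×(0.26 − 0.204)/0.0592 = 1.892.
With Q = [Ni²⁺]·P(H₂) / [H⁺]^2, solving for [H⁺] gives log[H⁺] = -2.933, so pH = 2.93.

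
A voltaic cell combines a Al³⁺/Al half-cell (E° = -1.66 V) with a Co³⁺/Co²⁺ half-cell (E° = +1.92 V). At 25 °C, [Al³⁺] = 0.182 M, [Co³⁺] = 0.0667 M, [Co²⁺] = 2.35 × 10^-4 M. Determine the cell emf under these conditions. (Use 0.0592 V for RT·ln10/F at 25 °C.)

3.74 V

The Co³⁺/Co²⁺ couple has the higher reduction potential and acts as the cathode, so E°_cell = +1.92 − (-1.66) = 3.58 V.
Balancing electrons gives n = 3; the reaction quotient is Q = [Al³⁺]·[Co²⁺]^3/[Co³⁺]^3 = 7.96 × 10^-9.
At 25 °C, E = E° − (0.0592/n) log Q = 3.58 − (0.0592/3)(-8.099) = 3.580 + 0.160 = 3.740 V.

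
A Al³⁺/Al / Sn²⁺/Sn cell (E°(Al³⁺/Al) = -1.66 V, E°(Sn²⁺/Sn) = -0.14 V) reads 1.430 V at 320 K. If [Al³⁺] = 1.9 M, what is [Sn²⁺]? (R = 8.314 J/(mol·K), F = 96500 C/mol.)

0.0022 M

From the Nernst equation, ln Q = nF(E° − E)/RT = 6×96500×(1.52 − 1.430)/(8.314×320) = 19.587, so Q = 3.21 × 10^8.
With Q = [Al³⁺]^2/[Sn²⁺]^3 and the known concentrations, [Sn²⁺]^3 in the denominator gives [Sn²⁺] = 0.0022 M.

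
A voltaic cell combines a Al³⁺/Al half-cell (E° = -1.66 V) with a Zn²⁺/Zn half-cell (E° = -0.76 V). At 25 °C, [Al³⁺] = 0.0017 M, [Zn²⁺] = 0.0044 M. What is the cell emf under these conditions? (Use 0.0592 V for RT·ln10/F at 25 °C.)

The Zn²⁺/Zn couple has the higher reduction potential and acts as the cathode, so E°_cell = -0.76 − (-1.66) = 0.90 V.
Balancing electrons gives n = 6; the reaction quotient is Q = [Al³⁺]^2/[Zn²⁺]^3 = 33.9.
At 25 °C, E = E° − (0.0592/n) log Q = 0.90 − (0.0592/6)(1.531) = 0.900 − 0.015 = 0.885 V.

0.885 V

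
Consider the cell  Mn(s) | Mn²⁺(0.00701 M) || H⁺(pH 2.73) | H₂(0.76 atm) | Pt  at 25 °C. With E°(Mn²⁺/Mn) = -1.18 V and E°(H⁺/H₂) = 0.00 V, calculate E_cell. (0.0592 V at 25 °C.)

The hydrogen couple is the cathode, so E°_cell = 1.18 V; n = 2.
[H⁺] = 10^(−2.73) = 0.0019 M, and Q = [Mn²⁺]·P(H₂) / [H⁺]^2 = 1540.
E = E° − (0.0592/2) log Q = 1.18 − (0.0592/2)(3.187) = 1.086 V.

1.09 V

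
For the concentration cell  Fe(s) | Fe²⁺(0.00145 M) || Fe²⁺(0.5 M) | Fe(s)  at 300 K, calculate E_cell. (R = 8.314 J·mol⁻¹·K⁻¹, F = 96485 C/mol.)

Both half-cells are Fe²⁺/Fe, so E°_cell = 0. The concentrated side is the cathode; the cell reaction moves Fe²⁺ from high to low concentration with n = 2.
Q = [Fe²⁺]_dilute/[Fe²⁺]_conc = 0.00145/0.5 = 0.00290.
E = 0 − (RT/nF) ln Q = −((8.314×300)/(2×96485))(-5.843) = 0.0755 V.

0.076 V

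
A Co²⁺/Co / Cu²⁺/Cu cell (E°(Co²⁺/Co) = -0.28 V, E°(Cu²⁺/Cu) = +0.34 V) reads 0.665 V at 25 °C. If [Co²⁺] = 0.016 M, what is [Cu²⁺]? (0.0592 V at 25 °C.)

From the Nernst equation, log Q = n(E° − E)/0.0592 = 2(0.62 − 0.665)/0.0592 = -1.520, so Q = 0.0302.
With Q = [Co²⁺]/[Cu²⁺] and the known concentrations, [Cu²⁺] in the denominator gives [Cu²⁺] = 0.53 M.

0.53 M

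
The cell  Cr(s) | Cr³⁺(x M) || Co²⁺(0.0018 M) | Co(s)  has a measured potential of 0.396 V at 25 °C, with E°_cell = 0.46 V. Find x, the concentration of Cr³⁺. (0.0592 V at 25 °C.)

From the Nernst equation, log Q = n(E° − E)/0.0592 = 6(0.46 − 0.396)/0.0592 = 6.486, so Q = 3.07 × 10^6.
With Q = [Cr³⁺]^2/[Co²⁺]^3 and the known concentrations, [Cr³⁺]^2 in the numerator gives [Cr³⁺] = 0.13 M.

0.13 M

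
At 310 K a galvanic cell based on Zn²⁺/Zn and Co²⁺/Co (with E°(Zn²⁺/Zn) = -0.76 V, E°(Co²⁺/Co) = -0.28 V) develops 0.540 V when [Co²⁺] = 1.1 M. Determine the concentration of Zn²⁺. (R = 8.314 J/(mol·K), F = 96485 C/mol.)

From the Nernst equation, ln Q = nF(E° − E)/RT = 2×96485×(0.48 − 0.540)/(8.314×310) = -4.492, so Q = 0.0112.
With Q = [Zn²⁺]/[Co²⁺] and the known concentrations, [Zn²⁺] in the numerator gives [Zn²⁺] = 0.012 M.

0.012 M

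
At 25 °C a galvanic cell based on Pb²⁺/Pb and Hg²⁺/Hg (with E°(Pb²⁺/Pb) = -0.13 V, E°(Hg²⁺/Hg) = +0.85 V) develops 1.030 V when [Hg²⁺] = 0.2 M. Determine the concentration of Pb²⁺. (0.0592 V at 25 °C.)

From the Nernst equation, log Q = n(E° − E)/0.0592 = 2(0.98 − 1.030)/0.0592 = -1.689, so Q = 0.0205.
With Q = [Pb²⁺]/[Hg²⁺] and the known concentrations, [Pb²⁺] in the numerator gives [Pb²⁺] = 0.0041 M.

0.0041 M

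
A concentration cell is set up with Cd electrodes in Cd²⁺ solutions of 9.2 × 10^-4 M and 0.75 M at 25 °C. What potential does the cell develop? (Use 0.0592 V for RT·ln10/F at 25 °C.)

Both half-cells are Cd²⁺/Cd, so E°_cell = 0. The concentrated side is the cathode; the cell reaction moves Cd²⁺ from high to low concentration with n = 2.
Q = [Cd²⁺]_dilute/[Cd²⁺]_conc = 9.2 × 10^-4/0.75 = 0.00123.
E = 0 − (0.0592/2) log Q = −(0.0592/2)(-2.911) = 0.0862 V.

0.086 V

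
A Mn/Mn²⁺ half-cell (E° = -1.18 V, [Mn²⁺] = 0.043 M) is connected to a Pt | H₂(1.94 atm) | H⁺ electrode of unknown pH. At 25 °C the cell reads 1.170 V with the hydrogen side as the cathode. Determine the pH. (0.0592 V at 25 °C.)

E°_cell = 1.18 V and n = 2.
log Q = n(E° − E)/0.0592 = 2×(1.18 − 1.170)/0.0592 = 0.338.
With Q = [Mn²⁺]·P(H₂) / [H⁺]^2, solving for [H⁺] gives log[H⁺] = -0.708, so pH = 0.71.

pH = 0.71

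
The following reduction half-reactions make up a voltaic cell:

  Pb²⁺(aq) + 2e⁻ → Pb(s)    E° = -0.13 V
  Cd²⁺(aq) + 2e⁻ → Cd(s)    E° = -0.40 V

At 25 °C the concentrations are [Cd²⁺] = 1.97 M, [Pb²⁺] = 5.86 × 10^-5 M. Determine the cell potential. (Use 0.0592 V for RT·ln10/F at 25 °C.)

The Pb²⁺/Pb couple has the higher reduction potential and acts as the cathode, so E°_cell = -0.13 − (-0.40) = 0.27 V.
Balancing electrons gives n = 2; the reaction quotient is Q = [Cd²⁺]/[Pb²⁺] = 3.36 × 10^4.
At 25 °C, E = E° − (0.0592/n) log Q = 0.27 − (0.0592/2)(4.527) = 0.270 − 0.134 = 0.136 V.

0.136 V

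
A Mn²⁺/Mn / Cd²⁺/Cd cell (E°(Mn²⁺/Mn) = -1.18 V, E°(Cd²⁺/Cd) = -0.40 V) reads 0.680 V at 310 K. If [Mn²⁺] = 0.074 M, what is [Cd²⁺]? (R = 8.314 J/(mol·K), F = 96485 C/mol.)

4.1 × 10^-5 M

From the Nernst equation, ln Q = nF(E° − E)/RT = 2×96485×(0.78 − 0.680)/(8.314×310) = 7.487, so Q = 1790.
With Q = [Mn²⁺]/[Cd²⁺] and the known concentrations, [Cd²⁺] in the denominator gives [Cd²⁺] = 4.1 × 10^-5 M.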